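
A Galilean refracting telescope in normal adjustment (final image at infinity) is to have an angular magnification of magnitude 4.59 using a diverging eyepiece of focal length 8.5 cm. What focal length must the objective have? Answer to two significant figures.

|M| = f_obj/|f_eye|, so f_obj = |M| x |f_eye| = 4.59 x 8.5 = 39.015 cm.

39 cm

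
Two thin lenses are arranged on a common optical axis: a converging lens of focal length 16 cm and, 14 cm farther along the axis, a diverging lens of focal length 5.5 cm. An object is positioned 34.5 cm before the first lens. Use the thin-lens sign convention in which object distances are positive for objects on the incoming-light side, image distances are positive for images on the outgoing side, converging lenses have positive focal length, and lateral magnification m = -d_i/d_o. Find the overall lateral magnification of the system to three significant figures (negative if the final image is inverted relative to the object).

First lens: d_i1 = 1/(1/16 - 1/34.5) = 29.838 cm.
m_1 = -(29.838)/34.5 = -0.8649.
This image would form 29.838 cm past lens 1, i.e. 15.838 cm beyond lens 2, so it is a virtual object for lens 2: d_o2 = 14 - 29.838 = -15.838 cm.
Second lens: d_i2 = 1/(1/(-5.5) - 1/(-15.838)) = -8.426 cm.
m_2 = -(-8.426)/(-15.838) = -0.5320.
The system's lateral magnification is m_1 m_2 = (-0.8649)(-0.5320) = 0.4601.

0.460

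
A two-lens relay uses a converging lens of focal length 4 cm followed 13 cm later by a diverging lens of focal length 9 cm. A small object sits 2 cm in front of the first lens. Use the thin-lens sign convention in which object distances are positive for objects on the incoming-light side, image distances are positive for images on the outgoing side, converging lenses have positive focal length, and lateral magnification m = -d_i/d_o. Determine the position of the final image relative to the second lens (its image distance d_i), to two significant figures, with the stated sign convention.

Applying the thin-lens equation to the first lens, 1/4 = 1/2 + 1/d_i1, which gives d_i1 = -4.000 cm.
With d_i1 < 0 the first image is virtual and lies on the object side; the object distance for lens 2 is d_o2 = 13 - (-4.000) = 17.000 cm.
Applying the thin-lens equation again with f_2 = -9 cm and d_o2 = 17.000 cm gives d_i2 = -5.885 cm.

-5.9 cm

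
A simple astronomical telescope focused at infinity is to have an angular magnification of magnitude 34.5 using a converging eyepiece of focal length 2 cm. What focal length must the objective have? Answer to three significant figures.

|M| = f_obj/|f_eye|, so f_obj = |M| x |f_eye| = 34.5 x 2 = 69.000 cm.

69.0 cm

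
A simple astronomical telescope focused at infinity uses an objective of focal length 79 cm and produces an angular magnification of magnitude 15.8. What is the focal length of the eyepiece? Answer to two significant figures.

5.0 cm

|M| = f_obj/f_eye, so f_eye = f_obj/|M| = 79/15.8 = 5.000 cm.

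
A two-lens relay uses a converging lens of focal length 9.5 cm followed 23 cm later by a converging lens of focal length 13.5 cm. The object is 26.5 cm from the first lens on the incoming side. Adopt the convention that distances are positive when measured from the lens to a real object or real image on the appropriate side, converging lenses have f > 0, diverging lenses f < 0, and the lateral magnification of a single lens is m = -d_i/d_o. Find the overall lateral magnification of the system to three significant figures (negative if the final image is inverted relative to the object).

-1.42

Applying the thin-lens equation to the first lens, 1/9.5 = 1/26.5 + 1/d_i1, which gives d_i1 = 14.809 cm.
Its lateral magnification is m_1 = -d_i1/d_o1 = -(14.809)/26.5 = -0.5588.
That image sits 8.191 cm in front of the second lens, so d_o2 = 8.191 cm.
Applying the thin-lens equation again with f_2 = 13.5 cm and d_o2 = 8.191 cm gives d_i2 = -20.830 cm.
m_2 = -(-20.830)/(8.191) = 2.5429.
Total m = m_1 x m_2 = (-0.5588)(2.5429) = -1.4211.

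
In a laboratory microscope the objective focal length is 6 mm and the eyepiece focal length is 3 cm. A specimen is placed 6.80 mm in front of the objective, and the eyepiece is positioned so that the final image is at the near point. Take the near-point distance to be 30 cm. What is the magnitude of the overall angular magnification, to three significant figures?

82.5

Convert to cm: f_obj = 6 mm = 0.6 cm; d_o = 6.80 mm = 0.68 cm.
Objective: 1/d_i = 1/f_obj - 1/d_o = 1/0.6 - 1/0.68 = 0.19608 cm^-1, so d_i = 5.100 cm.
m_obj = -d_i/d_o = -5.100/0.68 = -7.500.
Eyepiece angular magnification (image at near point): M_eye = 1 + D/f_e = 1 + 30/3 = 11.000.
Overall M = m_obj x M_eye = (-7.500)(11.000) = -82.50.
|M| = 82.50.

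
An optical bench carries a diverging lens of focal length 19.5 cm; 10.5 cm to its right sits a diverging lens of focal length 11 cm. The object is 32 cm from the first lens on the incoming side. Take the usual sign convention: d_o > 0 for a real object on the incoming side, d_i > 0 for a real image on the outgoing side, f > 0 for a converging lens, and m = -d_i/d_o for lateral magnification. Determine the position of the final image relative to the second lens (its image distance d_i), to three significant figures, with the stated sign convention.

-7.40 cm

Applying the thin-lens equation to the first lens, 1/(-19.5) = 1/32 + 1/d_i1, which gives d_i1 = -12.117 cm.
The intermediate image is virtual, 12.117 cm to the left of lens 1, so d_o2 = L - d_i1 = 10.5 - (-12.117) = 22.617 cm.
Applying the thin-lens equation again with f_2 = -11 cm and d_o2 = 22.617 cm gives d_i2 = -7.401 cm.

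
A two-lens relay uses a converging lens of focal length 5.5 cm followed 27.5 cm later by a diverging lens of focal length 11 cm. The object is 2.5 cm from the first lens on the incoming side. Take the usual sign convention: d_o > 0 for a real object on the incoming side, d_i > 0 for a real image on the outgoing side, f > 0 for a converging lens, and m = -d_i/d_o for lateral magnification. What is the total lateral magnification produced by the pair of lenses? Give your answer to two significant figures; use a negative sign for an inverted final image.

First lens: d_i1 = 1/(1/5.5 - 1/2.5) = -4.583 cm.
m_1 = -(-4.583)/2.5 = 1.8333.
With d_i1 < 0 the first image is virtual and lies on the object side; the object distance for lens 2 is d_o2 = 27.5 - (-4.583) = 32.083 cm.
Second lens: d_i2 = 1/(1/(-11) - 1/(32.083)) = -8.191 cm.
m_2 = -(-8.191)/(32.083) = 0.2553.
Overall magnification: m = m_1 m_2 = 0.4681.

0.47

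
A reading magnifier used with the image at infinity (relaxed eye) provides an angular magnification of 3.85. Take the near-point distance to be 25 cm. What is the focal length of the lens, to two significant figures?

For the image at infinity, M = D/f.
f = D/M = 25/3.85 = 6.494 cm.

6.5 cm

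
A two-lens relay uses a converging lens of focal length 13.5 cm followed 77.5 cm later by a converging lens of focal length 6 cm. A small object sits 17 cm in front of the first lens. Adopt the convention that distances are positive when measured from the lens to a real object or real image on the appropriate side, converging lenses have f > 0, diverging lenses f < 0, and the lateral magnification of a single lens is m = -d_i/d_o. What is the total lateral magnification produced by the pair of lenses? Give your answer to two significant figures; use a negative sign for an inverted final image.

First lens: d_i1 = 1/(1/13.5 - 1/17) = 65.571 cm.
m_1 = -(65.571)/17 = -3.8571.
Object distance for lens 2: d_o2 = 77.5 - 65.571 = 11.929 cm.
Second lens: d_i2 = 1/(1/6 - 1/(11.929)) = 12.072 cm.
m_2 = -(12.072)/(11.929) = -1.0120.
The system's lateral magnification is m_1 m_2 = (-3.8571)(-1.0120) = 3.9036.

3.9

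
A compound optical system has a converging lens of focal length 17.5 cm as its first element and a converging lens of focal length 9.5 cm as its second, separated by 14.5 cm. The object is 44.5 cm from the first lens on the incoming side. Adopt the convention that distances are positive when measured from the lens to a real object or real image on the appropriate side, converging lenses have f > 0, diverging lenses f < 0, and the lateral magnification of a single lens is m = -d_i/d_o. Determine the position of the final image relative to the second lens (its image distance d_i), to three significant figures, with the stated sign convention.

Lens 1: 1/d_i1 = 1/f_1 - 1/d_o1 = 1/17.5 - 1/44.5 = 0.03467 cm^-1, so d_i1 = 28.843 cm.
This image would form 28.843 cm past lens 1, i.e. 14.343 cm beyond lens 2, so it is a virtual object for lens 2: d_o2 = 14.5 - 28.843 = -14.343 cm.
Lens 2: 1/d_i2 = 1/f_2 - 1/d_o2 = 1/9.5 - 1/(-14.343) = 0.17499 cm^-1, so d_i2 = 5.715 cm.

5.71 cm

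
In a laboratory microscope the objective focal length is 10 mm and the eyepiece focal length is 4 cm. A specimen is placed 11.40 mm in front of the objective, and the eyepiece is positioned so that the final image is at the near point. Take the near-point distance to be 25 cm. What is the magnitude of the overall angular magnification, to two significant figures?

52

Convert to cm: f_obj = 10 mm = 1 cm; d_o = 11.40 mm = 1.14 cm.
Objective: 1/d_i = 1/f_obj - 1/d_o = 1/1 - 1/1.14 = 0.12281 cm^-1, so d_i = 8.143 cm.
m_obj = -d_i/d_o = -8.143/1.14 = -7.143.
Eyepiece angular magnification (image at near point): M_eye = 1 + D/f_e = 1 + 25/4 = 7.250.
Overall M = m_obj x M_eye = (-7.143)(7.250) = -51.79.
|M| = 51.79.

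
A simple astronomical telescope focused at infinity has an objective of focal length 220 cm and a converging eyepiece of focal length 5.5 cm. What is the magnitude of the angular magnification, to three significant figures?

40.0

|M| = f_obj/|f_eye| = 220/5.5 = 40.000.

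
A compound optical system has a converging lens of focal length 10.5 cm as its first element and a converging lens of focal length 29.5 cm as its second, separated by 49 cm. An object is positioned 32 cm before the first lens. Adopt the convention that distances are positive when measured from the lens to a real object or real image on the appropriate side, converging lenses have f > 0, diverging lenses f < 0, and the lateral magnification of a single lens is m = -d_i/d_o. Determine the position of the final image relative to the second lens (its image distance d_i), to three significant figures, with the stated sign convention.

254 cm

Lens 1: 1/d_i1 = 1/f_1 - 1/d_o1 = 1/10.5 - 1/32 = 0.06399 cm^-1, so d_i1 = 15.628 cm.
Object distance for lens 2: d_o2 = 49 - 15.628 = 33.372 cm.
Lens 2: 1/d_i2 = 1/f_2 - 1/d_o2 = 1/29.5 - 1/(33.372) = 0.00393 cm^-1, so d_i2 = 254.249 cm.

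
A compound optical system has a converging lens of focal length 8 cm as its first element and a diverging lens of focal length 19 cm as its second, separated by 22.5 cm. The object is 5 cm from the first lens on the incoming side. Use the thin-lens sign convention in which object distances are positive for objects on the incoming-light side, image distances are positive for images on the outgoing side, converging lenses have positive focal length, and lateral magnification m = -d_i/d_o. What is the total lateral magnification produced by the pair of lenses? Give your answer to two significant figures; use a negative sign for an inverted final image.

Lens 1: 1/d_i1 = 1/f_1 - 1/d_o1 = 1/8 - 1/5 = -0.07500 cm^-1, so d_i1 = -13.333 cm.
m_1 = -(-13.333)/5 = 2.6667.
The intermediate image is virtual, 13.333 cm to the left of lens 1, so d_o2 = L - d_i1 = 22.5 - (-13.333) = 35.833 cm.
Lens 2: 1/d_i2 = 1/f_2 - 1/d_o2 = 1/(-19) - 1/(35.833) = -0.08054 cm^-1, so d_i2 = -12.416 cm.
m_2 = -(-12.416)/(35.833) = 0.3465.
Overall magnification: m = m_1 m_2 = 0.9240.

0.92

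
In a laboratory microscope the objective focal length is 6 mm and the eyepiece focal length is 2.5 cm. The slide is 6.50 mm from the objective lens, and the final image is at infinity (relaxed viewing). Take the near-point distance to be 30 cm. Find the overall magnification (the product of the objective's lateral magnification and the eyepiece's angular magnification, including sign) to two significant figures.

Convert to cm: f_obj = 6 mm = 0.6 cm; d_o = 6.50 mm = 0.65 cm.
Objective: 1/d_i = 1/f_obj - 1/d_o = 1/0.6 - 1/0.65 = 0.12821 cm^-1, so d_i = 7.800 cm.
m_obj = -d_i/d_o = -7.800/0.65 = -12.000.
Eyepiece angular magnification (image at infinity): M_eye = D/f_e = 30/2.5 = 12.000.
Overall M = m_obj x M_eye = (-12.000)(12.000) = -144.00.

-140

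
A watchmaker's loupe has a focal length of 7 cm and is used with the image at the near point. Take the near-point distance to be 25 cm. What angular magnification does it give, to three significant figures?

M = 1 + D/f = 1 + 25/7 = 4.571.

4.57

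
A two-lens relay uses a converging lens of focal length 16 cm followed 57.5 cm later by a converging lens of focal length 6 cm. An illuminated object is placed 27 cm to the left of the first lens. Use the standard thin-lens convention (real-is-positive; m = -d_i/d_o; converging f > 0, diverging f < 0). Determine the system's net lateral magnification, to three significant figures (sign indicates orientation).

First lens: d_i1 = 1/(1/16 - 1/27) = 39.273 cm.
m_1 = -(39.273)/27 = -1.4545.
The intermediate image is 39.273 cm to the right of lens 1, so d_o2 = L - d_i1 = 57.5 - 39.273 = 18.227 cm.
Second lens: d_i2 = 1/(1/6 - 1/(18.227)) = 8.944 cm.
m_2 = -(8.944)/(18.227) = -0.4907.
Overall magnification: m = m_1 m_2 = 0.7138.

0.714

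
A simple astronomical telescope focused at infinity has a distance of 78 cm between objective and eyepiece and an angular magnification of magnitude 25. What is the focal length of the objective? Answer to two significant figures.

In normal adjustment the tube length equals f_obj + f_eye and |M| = f_obj/f_eye.
So f_obj = 25 f_eye and 25 f_eye + f_eye = 78 cm, giving f_eye = 78/26 = 3.000 cm and f_obj = 75.000 cm.

75 cm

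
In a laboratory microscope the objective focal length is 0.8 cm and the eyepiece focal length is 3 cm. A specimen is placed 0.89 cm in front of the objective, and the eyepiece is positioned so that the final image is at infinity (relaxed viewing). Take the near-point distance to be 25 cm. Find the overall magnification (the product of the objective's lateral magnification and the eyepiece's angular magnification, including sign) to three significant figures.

Objective: 1/d_i = 1/f_obj - 1/d_o = 1/0.8 - 1/0.89 = 0.12640 cm^-1, so d_i = 7.911 cm.
m_obj = -d_i/d_o = -7.911/0.89 = -8.889.
Eyepiece angular magnification (image at infinity): M_eye = D/f_e = 25/3 = 8.333.
Overall M = m_obj x M_eye = (-8.889)(8.333) = -74.07.

-74.1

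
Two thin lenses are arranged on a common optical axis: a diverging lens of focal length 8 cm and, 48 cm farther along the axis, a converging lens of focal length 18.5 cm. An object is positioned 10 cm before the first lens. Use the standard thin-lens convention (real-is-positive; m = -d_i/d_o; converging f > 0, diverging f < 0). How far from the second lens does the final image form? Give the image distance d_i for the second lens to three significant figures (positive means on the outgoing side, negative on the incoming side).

28.6 cm

Lens 1: 1/d_i1 = 1/f_1 - 1/d_o1 = 1/(-8) - 1/10 = -0.22500 cm^-1, so d_i1 = -4.444 cm.
With d_i1 < 0 the first image is virtual and lies on the object side; the object distance for lens 2 is d_o2 = 48 - (-4.444) = 52.444 cm.
Lens 2: 1/d_i2 = 1/f_2 - 1/d_o2 = 1/18.5 - 1/(52.444) = 0.03499 cm^-1, so d_i2 = 28.583 cm.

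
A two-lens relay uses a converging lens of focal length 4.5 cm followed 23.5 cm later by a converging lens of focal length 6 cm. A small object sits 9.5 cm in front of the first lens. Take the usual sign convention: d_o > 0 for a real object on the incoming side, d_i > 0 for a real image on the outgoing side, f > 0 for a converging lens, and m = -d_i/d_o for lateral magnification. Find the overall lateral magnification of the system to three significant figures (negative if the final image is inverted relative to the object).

0.603

Lens 1: 1/d_i1 = 1/f_1 - 1/d_o1 = 1/4.5 - 1/9.5 = 0.11696 cm^-1, so d_i1 = 8.550 cm.
m_1 = -(8.550)/9.5 = -0.9000.
That image sits 14.950 cm in front of the second lens, so d_o2 = 14.950 cm.
Lens 2: 1/d_i2 = 1/f_2 - 1/d_o2 = 1/6 - 1/(14.950) = 0.09978 cm^-1, so d_i2 = 10.022 cm.
m_2 = -(10.022)/(14.950) = -0.6704.
Total m = m_1 x m_2 = (-0.9000)(-0.6704) = 0.6034.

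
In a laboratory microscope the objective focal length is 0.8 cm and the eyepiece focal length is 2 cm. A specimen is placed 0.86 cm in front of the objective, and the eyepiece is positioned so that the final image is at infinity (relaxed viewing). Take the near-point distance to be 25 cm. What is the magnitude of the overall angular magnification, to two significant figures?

Objective: 1/d_i = 1/f_obj - 1/d_o = 1/0.8 - 1/0.86 = 0.08721 cm^-1, so d_i = 11.467 cm.
m_obj = -d_i/d_o = -11.467/0.86 = -13.333.
Eyepiece angular magnification (image at infinity): M_eye = D/f_e = 25/2 = 12.500.
Overall M = m_obj x M_eye = (-13.333)(12.500) = -166.67.
|M| = 166.67.

170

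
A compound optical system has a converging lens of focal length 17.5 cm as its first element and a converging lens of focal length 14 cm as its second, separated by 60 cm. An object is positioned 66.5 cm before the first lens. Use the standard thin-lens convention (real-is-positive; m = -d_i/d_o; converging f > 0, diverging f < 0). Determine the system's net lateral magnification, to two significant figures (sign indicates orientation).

Lens 1: 1/d_i1 = 1/f_1 - 1/d_o1 = 1/17.5 - 1/66.5 = 0.04211 cm^-1, so d_i1 = 23.750 cm.
m_1 = -(23.750)/66.5 = -0.3571.
Object distance for lens 2: d_o2 = 60 - 23.750 = 36.250 cm.
Lens 2: 1/d_i2 = 1/f_2 - 1/d_o2 = 1/14 - 1/(36.250) = 0.04384 cm^-1, so d_i2 = 22.809 cm.
m_2 = -(22.809)/(36.250) = -0.6292.
The system's lateral magnification is m_1 m_2 = (-0.3571)(-0.6292) = 0.2247.

0.22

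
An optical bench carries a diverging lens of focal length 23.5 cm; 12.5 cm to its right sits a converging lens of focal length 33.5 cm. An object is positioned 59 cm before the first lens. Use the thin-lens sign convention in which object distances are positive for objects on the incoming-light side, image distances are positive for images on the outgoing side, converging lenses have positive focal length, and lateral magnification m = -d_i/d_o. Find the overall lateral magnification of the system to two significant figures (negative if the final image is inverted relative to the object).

2.3

Lens 1: 1/d_i1 = 1/f_1 - 1/d_o1 = 1/(-23.5) - 1/59 = -0.05950 cm^-1, so d_i1 = -16.806 cm.
m_1 = -(-16.806)/59 = 0.2848.
With d_i1 < 0 the first image is virtual and lies on the object side; the object distance for lens 2 is d_o2 = 12.5 - (-16.806) = 29.306 cm.
Lens 2: 1/d_i2 = 1/f_2 - 1/d_o2 = 1/33.5 - 1/(29.306) = -0.00427 cm^-1, so d_i2 = -234.089 cm.
m_2 = -(-234.089)/(29.306) = 7.9877.
The system's lateral magnification is m_1 m_2 = (0.2848)(7.9877) = 2.2753.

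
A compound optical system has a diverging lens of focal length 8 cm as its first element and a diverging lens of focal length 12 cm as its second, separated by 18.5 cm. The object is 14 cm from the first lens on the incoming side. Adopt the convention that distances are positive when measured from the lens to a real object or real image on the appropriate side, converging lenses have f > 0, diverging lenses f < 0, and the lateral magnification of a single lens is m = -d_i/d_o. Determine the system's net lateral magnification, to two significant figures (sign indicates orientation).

Lens 1: 1/d_i1 = 1/f_1 - 1/d_o1 = 1/(-8) - 1/14 = -0.19643 cm^-1, so d_i1 = -5.091 cm.
m_1 = -(-5.091)/14 = 0.3636.
With d_i1 < 0 the first image is virtual and lies on the object side; the object distance for lens 2 is d_o2 = 18.5 - (-5.091) = 23.591 cm.
Lens 2: 1/d_i2 = 1/f_2 - 1/d_o2 = 1/(-12) - 1/(23.591) = -0.12572 cm^-1, so d_i2 = -7.954 cm.
m_2 = -(-7.954)/(23.591) = 0.3372.
Total m = m_1 x m_2 = (0.3636)(0.3372) = 0.1226.

0.12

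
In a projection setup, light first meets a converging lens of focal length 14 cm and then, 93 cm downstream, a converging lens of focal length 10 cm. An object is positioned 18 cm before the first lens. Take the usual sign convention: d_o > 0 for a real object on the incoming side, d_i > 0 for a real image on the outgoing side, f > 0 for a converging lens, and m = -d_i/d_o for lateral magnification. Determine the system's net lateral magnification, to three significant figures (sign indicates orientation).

First lens: d_i1 = 1/(1/14 - 1/18) = 63.000 cm.
m_1 = -(63.000)/18 = -3.5000.
That image sits 30.000 cm in front of the second lens, so d_o2 = 30.000 cm.
Second lens: d_i2 = 1/(1/10 - 1/(30.000)) = 15.000 cm.
m_2 = -(15.000)/(30.000) = -0.5000.
Total m = m_1 x m_2 = (-3.5000)(-0.5000) = 1.7500.

1.75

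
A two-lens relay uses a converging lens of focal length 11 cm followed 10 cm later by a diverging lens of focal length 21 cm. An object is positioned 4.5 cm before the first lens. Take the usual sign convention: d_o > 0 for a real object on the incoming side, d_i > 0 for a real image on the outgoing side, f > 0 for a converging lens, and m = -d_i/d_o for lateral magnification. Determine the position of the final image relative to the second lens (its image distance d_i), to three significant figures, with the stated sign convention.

-9.58 cm

First lens: d_i1 = 1/(1/11 - 1/4.5) = -7.615 cm.
With d_i1 < 0 the first image is virtual and lies on the object side; the object distance for lens 2 is d_o2 = 10 - (-7.615) = 17.615 cm.
Second lens: d_i2 = 1/(1/(-21) - 1/(17.615)) = -9.580 cm.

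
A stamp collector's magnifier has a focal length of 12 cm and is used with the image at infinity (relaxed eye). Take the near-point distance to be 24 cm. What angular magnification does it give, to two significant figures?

M = D/f = 24/12 = 2.000.

2.0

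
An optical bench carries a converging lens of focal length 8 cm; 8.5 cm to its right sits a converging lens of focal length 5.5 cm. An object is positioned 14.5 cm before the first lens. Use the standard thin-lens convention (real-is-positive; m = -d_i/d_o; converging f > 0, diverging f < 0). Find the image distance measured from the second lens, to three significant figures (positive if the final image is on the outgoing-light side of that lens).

3.46 cm

Lens 1: 1/d_i1 = 1/f_1 - 1/d_o1 = 1/8 - 1/14.5 = 0.05603 cm^-1, so d_i1 = 17.846 cm.
This image would form 17.846 cm past lens 1, i.e. 9.346 cm beyond lens 2, so it is a virtual object for lens 2: d_o2 = 8.5 - 17.846 = -9.346 cm.
Lens 2: 1/d_i2 = 1/f_2 - 1/d_o2 = 1/5.5 - 1/(-9.346) = 0.28881 cm^-1, so d_i2 = 3.462 cm.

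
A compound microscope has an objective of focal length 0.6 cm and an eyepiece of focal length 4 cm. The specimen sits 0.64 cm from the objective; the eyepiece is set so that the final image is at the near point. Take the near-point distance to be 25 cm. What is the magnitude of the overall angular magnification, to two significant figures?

Objective: 1/d_i = 1/f_obj - 1/d_o = 1/0.6 - 1/0.64 = 0.10417 cm^-1, so d_i = 9.600 cm.
m_obj = -d_i/d_o = -9.600/0.64 = -15.000.
Eyepiece angular magnification (image at near point): M_eye = 1 + D/f_e = 1 + 25/4 = 7.250.
Overall M = m_obj x M_eye = (-15.000)(7.250) = -108.75.
|M| = 108.75.

110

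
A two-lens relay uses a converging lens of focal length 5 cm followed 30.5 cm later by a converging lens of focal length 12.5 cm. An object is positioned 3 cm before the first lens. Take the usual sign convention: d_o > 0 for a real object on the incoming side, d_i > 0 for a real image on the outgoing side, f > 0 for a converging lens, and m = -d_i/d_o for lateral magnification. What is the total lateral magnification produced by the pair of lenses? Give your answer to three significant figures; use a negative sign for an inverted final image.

-1.23

Applying the thin-lens equation to the first lens, 1/5 = 1/3 + 1/d_i1, which gives d_i1 = -7.500 cm.
Its lateral magnification is m_1 = -d_i1/d_o1 = -(-7.500)/3 = 2.5000.
The intermediate image is virtual, 7.500 cm to the left of lens 1, so d_o2 = L - d_i1 = 30.5 - (-7.500) = 38.000 cm.
Applying the thin-lens equation again with f_2 = 12.5 cm and d_o2 = 38.000 cm gives d_i2 = 18.627 cm.
m_2 = -(18.627)/(38.000) = -0.4902.
Total m = m_1 x m_2 = (2.5000)(-0.4902) = -1.2255.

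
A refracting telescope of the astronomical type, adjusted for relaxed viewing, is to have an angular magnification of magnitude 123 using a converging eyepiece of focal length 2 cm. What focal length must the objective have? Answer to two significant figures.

250 cm

|M| = f_obj/|f_eye|, so f_obj = |M| x |f_eye| = 123.0 x 2 = 246.000 cm.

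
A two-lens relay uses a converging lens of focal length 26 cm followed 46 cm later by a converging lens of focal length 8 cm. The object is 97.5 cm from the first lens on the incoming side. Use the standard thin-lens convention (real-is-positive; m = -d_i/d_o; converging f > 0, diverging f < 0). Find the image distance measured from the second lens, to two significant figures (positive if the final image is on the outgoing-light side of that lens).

First lens: d_i1 = 1/(1/26 - 1/97.5) = 35.455 cm.
The intermediate image is 35.455 cm to the right of lens 1, so d_o2 = L - d_i1 = 46 - 35.455 = 10.545 cm.
Second lens: d_i2 = 1/(1/8 - 1/(10.545)) = 33.143 cm.

33 cm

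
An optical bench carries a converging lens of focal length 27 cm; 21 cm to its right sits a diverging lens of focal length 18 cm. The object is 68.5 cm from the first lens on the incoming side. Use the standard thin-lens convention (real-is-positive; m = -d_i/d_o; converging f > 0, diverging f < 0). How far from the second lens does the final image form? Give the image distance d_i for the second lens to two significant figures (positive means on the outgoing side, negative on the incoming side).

-76 cm

Lens 1: 1/d_i1 = 1/f_1 - 1/d_o1 = 1/27 - 1/68.5 = 0.02244 cm^-1, so d_i1 = 44.566 cm.
Since 44.566 cm > 21 cm, the first image lies past the second lens and serves as a virtual object: d_o2 = L - d_i1 = -23.566 cm.
Lens 2: 1/d_i2 = 1/f_2 - 1/d_o2 = 1/(-18) - 1/(-23.566) = -0.01312 cm^-1, so d_i2 = -76.208 cm.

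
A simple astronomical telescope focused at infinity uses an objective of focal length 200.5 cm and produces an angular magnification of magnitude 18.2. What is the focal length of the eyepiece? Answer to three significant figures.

|M| = f_obj/f_eye, so f_eye = f_obj/|M| = 200.5/18.2 = 11.016 cm.

11.0 cm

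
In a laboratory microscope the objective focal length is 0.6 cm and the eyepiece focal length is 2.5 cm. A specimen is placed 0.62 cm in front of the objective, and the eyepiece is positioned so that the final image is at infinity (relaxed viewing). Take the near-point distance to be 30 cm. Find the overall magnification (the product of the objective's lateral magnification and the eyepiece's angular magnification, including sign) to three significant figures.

Objective: 1/d_i = 1/f_obj - 1/d_o = 1/0.6 - 1/0.62 = 0.05376 cm^-1, so d_i = 18.600 cm.
m_obj = -d_i/d_o = -18.600/0.62 = -30.000.
Eyepiece angular magnification (image at infinity): M_eye = D/f_e = 30/2.5 = 12.000.
Overall M = m_obj x M_eye = (-30.000)(12.000) = -360.00.

-360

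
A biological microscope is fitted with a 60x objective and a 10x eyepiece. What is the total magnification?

600

The overall magnification of a compound microscope is the product of the objective and eyepiece magnifications:
M = M_obj x M_eye = 60 x 10 = 600.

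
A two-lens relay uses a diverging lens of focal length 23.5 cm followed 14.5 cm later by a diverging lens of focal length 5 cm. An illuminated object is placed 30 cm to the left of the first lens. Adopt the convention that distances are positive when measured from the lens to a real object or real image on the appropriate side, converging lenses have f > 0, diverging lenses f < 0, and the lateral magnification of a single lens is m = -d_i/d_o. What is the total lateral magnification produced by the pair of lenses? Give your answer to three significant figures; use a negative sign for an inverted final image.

0.0672

Applying the thin-lens equation to the first lens, 1/(-23.5) = 1/30 + 1/d_i1, which gives d_i1 = -13.178 cm.
Its lateral magnification is m_1 = -d_i1/d_o1 = -(-13.178)/30 = 0.4393.
The intermediate image is virtual, 13.178 cm to the left of lens 1, so d_o2 = L - d_i1 = 14.5 - (-13.178) = 27.678 cm.
Applying the thin-lens equation again with f_2 = -5 cm and d_o2 = 27.678 cm gives d_i2 = -4.235 cm.
m_2 = -(-4.235)/(27.678) = 0.1530.
The system's lateral magnification is m_1 m_2 = (0.4393)(0.1530) = 0.0672.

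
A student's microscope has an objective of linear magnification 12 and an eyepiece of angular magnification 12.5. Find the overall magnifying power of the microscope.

150

The overall magnification of a compound microscope is the product of the objective and eyepiece magnifications:
M = M_obj x M_eye = 12 x 12.5 = 150.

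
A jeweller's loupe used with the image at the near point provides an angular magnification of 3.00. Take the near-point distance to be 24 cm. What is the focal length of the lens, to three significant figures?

For the image at the near point, M = 1 + D/f.
f = D/(M - 1) = 24/(3.0 - 1) = 12.000 cm.

12.0 cm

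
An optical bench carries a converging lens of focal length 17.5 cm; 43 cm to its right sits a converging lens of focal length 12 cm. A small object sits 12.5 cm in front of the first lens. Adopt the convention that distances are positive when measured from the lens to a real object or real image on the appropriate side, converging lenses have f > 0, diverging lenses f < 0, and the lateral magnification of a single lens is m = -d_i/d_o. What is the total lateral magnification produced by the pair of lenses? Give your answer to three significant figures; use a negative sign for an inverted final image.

-0.562

First lens: d_i1 = 1/(1/17.5 - 1/12.5) = -43.750 cm.
m_1 = -(-43.750)/12.5 = 3.5000.
The intermediate image is virtual, 43.750 cm to the left of lens 1, so d_o2 = L - d_i1 = 43 - (-43.750) = 86.750 cm.
Second lens: d_i2 = 1/(1/12 - 1/(86.750)) = 13.926 cm.
m_2 = -(13.926)/(86.750) = -0.1605.
The system's lateral magnification is m_1 m_2 = (3.5000)(-0.1605) = -0.5619.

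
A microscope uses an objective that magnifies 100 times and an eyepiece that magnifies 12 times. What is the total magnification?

1200

The overall magnification of a compound microscope is the product of the objective and eyepiece magnifications:
M = M_obj x M_eye = 100 x 12 = 1200.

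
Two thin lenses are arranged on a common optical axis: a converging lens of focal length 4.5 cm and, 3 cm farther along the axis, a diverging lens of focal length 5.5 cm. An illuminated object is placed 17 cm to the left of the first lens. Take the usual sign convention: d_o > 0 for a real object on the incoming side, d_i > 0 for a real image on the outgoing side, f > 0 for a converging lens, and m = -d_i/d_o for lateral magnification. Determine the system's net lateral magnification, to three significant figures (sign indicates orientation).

-0.832

Applying the thin-lens equation to the first lens, 1/4.5 = 1/17 + 1/d_i1, which gives d_i1 = 6.120 cm.
Its lateral magnification is m_1 = -d_i1/d_o1 = -(6.120)/17 = -0.3600.
Since 6.120 cm > 3 cm, the first image lies past the second lens and serves as a virtual object: d_o2 = L - d_i1 = -3.120 cm.
Applying the thin-lens equation again with f_2 = -5.5 cm and d_o2 = -3.120 cm gives d_i2 = 7.210 cm.
m_2 = -(7.210)/(-3.120) = 2.3109.
Overall magnification: m = m_1 m_2 = -0.8319.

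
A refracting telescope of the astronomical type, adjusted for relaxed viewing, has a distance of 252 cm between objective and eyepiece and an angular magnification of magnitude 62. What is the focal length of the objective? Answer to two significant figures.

In normal adjustment the tube length equals f_obj + f_eye and |M| = f_obj/f_eye.
So f_obj = 62 f_eye and 62 f_eye + f_eye = 252 cm, giving f_eye = 252/63 = 4.000 cm and f_obj = 248.000 cm.

250 cm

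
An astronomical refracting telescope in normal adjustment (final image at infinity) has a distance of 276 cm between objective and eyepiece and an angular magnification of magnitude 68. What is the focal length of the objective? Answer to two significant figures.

270 cm

In normal adjustment the tube length equals f_obj + f_eye and |M| = f_obj/f_eye.
So f_obj = 68 f_eye and 68 f_eye + f_eye = 276 cm, giving f_eye = 276/69 = 4.000 cm and f_obj = 272.000 cm.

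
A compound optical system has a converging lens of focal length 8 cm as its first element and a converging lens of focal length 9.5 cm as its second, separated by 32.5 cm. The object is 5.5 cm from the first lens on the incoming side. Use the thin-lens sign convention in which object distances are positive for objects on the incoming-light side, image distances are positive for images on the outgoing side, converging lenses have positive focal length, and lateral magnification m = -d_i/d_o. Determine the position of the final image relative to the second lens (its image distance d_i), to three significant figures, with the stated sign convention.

11.7 cm

Applying the thin-lens equation to the first lens, 1/8 = 1/5.5 + 1/d_i1, which gives d_i1 = -17.600 cm.
The intermediate image is virtual, 17.600 cm to the left of lens 1, so d_o2 = L - d_i1 = 32.5 - (-17.600) = 50.100 cm.
Applying the thin-lens equation again with f_2 = 9.5 cm and d_o2 = 50.100 cm gives d_i2 = 11.723 cm.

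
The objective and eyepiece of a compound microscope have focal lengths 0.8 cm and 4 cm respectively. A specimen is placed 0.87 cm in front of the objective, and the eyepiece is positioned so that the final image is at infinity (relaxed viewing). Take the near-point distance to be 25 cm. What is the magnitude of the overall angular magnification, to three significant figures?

71.4

Objective: 1/d_i = 1/f_obj - 1/d_o = 1/0.8 - 1/0.87 = 0.10057 cm^-1, so d_i = 9.943 cm.
m_obj = -d_i/d_o = -9.943/0.87 = -11.429.
Eyepiece angular magnification (image at infinity): M_eye = D/f_e = 25/4 = 6.250.
Overall M = m_obj x M_eye = (-11.429)(6.250) = -71.43.
|M| = 71.43.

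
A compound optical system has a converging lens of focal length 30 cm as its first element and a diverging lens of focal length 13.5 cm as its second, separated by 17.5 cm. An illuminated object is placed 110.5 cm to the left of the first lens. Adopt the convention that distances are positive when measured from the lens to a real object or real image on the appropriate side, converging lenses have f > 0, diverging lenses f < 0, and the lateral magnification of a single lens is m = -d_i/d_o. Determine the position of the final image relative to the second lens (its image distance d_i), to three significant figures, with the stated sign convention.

-31.4 cm

Applying the thin-lens equation to the first lens, 1/30 = 1/110.5 + 1/d_i1, which gives d_i1 = 41.180 cm.
Since 41.180 cm > 17.5 cm, the first image lies past the second lens and serves as a virtual object: d_o2 = L - d_i1 = -23.680 cm.
Applying the thin-lens equation again with f_2 = -13.5 cm and d_o2 = -23.680 cm gives d_i2 = -31.403 cm.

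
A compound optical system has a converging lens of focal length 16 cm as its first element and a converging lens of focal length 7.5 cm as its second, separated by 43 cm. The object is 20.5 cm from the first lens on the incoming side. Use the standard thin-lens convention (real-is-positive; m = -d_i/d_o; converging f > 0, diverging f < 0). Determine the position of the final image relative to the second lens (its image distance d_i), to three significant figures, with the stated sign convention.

Lens 1: 1/d_i1 = 1/f_1 - 1/d_o1 = 1/16 - 1/20.5 = 0.01372 cm^-1, so d_i1 = 72.889 cm.
Since 72.889 cm > 43 cm, the first image lies past the second lens and serves as a virtual object: d_o2 = L - d_i1 = -29.889 cm.
Lens 2: 1/d_i2 = 1/f_2 - 1/d_o2 = 1/7.5 - 1/(-29.889) = 0.16679 cm^-1, so d_i2 = 5.996 cm.

6.00 cm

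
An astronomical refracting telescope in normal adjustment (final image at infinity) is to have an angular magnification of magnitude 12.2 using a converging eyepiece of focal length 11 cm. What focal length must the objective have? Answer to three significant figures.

|M| = f_obj/|f_eye|, so f_obj = |M| x |f_eye| = 12.2 x 11 = 134.200 cm.

134 cm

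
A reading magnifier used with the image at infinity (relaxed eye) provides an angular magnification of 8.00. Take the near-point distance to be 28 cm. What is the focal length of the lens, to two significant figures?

3.5 cm

For the image at infinity, M = D/f.
f = D/M = 28/8.0 = 3.500 cm.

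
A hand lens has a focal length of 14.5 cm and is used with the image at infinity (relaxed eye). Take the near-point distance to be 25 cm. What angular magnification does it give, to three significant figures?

1.72

M = D/f = 25/14.5 = 1.724.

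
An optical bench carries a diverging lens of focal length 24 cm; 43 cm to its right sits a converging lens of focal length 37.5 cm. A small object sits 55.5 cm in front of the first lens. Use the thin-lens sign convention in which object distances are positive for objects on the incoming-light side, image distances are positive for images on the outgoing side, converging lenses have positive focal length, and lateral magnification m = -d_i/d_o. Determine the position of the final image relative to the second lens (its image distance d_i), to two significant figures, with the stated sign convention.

First lens: d_i1 = 1/(1/(-24) - 1/55.5) = -16.755 cm.
With d_i1 < 0 the first image is virtual and lies on the object side; the object distance for lens 2 is d_o2 = 43 - (-16.755) = 59.755 cm.
Second lens: d_i2 = 1/(1/37.5 - 1/(59.755)) = 100.689 cm.

100 cm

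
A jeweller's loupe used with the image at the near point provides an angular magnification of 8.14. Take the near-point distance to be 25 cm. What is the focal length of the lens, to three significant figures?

For the image at the near point, M = 1 + D/f.
f = D/(M - 1) = 25/(8.14 - 1) = 3.501 cm.

3.50 cm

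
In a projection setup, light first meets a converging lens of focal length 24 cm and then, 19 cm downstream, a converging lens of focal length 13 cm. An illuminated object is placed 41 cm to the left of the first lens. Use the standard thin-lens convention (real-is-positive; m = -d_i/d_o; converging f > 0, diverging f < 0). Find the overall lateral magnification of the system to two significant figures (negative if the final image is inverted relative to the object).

-0.35

Lens 1: 1/d_i1 = 1/f_1 - 1/d_o1 = 1/24 - 1/41 = 0.01728 cm^-1, so d_i1 = 57.882 cm.
m_1 = -(57.882)/41 = -1.4118.
This image would form 57.882 cm past lens 1, i.e. 38.882 cm beyond lens 2, so it is a virtual object for lens 2: d_o2 = 19 - 57.882 = -38.882 cm.
Lens 2: 1/d_i2 = 1/f_2 - 1/d_o2 = 1/13 - 1/(-38.882) = 0.10264 cm^-1, so d_i2 = 9.743 cm.
m_2 = -(9.743)/(-38.882) = 0.2506.
Total m = m_1 x m_2 = (-1.4118)(0.2506) = -0.3537.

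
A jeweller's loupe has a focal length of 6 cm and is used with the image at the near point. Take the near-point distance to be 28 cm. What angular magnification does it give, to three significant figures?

5.67

M = 1 + D/f = 1 + 28/6 = 5.667.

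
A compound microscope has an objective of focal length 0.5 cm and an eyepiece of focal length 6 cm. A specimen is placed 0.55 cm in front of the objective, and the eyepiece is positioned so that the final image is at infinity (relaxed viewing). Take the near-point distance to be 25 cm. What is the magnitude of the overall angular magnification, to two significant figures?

Objective: 1/d_i = 1/f_obj - 1/d_o = 1/0.5 - 1/0.55 = 0.18182 cm^-1, so d_i = 5.500 cm.
m_obj = -d_i/d_o = -5.500/0.55 = -10.000.
Eyepiece angular magnification (image at infinity): M_eye = D/f_e = 25/6 = 4.167.
Overall M = m_obj x M_eye = (-10.000)(4.167) = -41.67.
|M| = 41.67.

42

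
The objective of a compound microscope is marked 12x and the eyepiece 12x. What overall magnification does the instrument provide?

144

The overall magnification of a compound microscope is the product of the objective and eyepiece magnifications:
M = M_obj x M_eye = 12 x 12 = 144.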